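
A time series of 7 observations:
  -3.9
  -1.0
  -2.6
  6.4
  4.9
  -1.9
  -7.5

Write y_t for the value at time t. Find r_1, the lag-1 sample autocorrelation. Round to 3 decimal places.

Mean ȳ = (-3.9 − 1.0 − 2.6 + 6.4 + 4.9 − 1.9 − 7.5)/7 = -0.8000
Deviations from mean: -3.1000, -0.2000, -1.8000, 7.2000, 5.7000, -1.1000, -6.7000
Numerator Σ_{t=1}^{6}(y_t−ȳ)(y_{t+1}−ȳ) = 30.1600
Denominator Σ(y_t−ȳ)² = 143.3200
r_1 = 30.1600 / 143.3200 = 0.210

0.210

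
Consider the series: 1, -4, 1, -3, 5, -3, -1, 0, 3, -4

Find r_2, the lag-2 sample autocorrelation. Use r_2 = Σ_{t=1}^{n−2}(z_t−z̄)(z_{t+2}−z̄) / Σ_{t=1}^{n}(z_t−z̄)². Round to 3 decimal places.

0.213

Mean z̄ = (1 − 4 + 1 − 3 + 5 − 3 − 1 + 0 + 3 − 4)/10 = -0.5000
Numerator Σ_{t=1}^{8}(z_t−z̄)(z_{t+2}−z̄) = 18.0000
Denominator Σ(z_t−z̄)² = 84.5000
r_2 = 18.0000 / 84.5000 = 0.213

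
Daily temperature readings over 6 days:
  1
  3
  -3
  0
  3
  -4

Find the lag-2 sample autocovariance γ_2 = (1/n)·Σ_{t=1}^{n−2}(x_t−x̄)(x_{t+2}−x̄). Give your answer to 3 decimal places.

Mean x̄ = (1 + 3 − 3 + 0 + 3 − 4)/6 = 0.0000
Σ_{t=1}^{4}(x_t−x̄)(x_{t+2}−x̄) = -12.0000
γ_2 = -12.0000 / 6 = -2.000

-2.000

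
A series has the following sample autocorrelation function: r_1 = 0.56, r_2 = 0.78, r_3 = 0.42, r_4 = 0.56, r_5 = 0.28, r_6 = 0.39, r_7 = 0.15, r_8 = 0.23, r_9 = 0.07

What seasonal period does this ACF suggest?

The largest autocorrelation is r_2 = 0.78; the remaining lags stay at or below 0.56.
The dominant spike at lag 2 indicates a seasonal period of 2.

2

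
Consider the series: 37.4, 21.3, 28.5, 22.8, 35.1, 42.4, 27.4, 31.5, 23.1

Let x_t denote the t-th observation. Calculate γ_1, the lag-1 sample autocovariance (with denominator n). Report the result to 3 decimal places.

-6.729

Mean x̄ = (37.4 + 21.3 + 28.5 + 22.8 + 35.1 + 42.4 + 27.4 + 31.5 + 23.1)/9 = 29.9444
Σ_{t=1}^{8}(x_t−x̄)(x_{t+1}−x̄) = -60.5586
γ_1 = -60.5586 / 9 = -6.729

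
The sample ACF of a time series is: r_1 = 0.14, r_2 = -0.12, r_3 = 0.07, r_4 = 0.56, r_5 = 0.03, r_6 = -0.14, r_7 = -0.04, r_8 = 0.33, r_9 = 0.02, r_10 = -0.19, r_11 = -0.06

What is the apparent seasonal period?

4

The largest autocorrelation is r_4 = 0.56, with a weaker echo at lag 8 (0.33); the remaining lags stay at or below 0.14.
The dominant spike at lag 4 indicates a seasonal period of 4.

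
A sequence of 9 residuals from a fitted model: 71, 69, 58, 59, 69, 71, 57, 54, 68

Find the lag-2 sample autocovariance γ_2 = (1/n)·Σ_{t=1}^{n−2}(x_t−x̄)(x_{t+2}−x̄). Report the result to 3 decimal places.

Mean x̄ = (71 + 69 + 58 + 59 + 69 + 71 + 57 + 54 + 68)/9 = 64.0000
Σ_{t=1}^{7}(x_t−x̄)(x_{t+2}−x̄) = -265.0000
γ_2 = -265.0000 / 9 = -29.444

-29.444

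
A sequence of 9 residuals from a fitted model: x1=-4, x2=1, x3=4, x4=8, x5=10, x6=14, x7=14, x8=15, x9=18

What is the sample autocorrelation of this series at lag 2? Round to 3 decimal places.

0.336

Mean x̄ = (-4 + 1 + 4 + 8 + 10 + 14 + 14 + 15 + 18)/9 = 8.8889
Numerator Σ_{t=1}^{7}(x_t−x̄)(x_{t+2}−x̄) = 143.5309
Denominator Σ(x_t−x̄)² = 426.8889
r_2 = 143.5309 / 426.8889 = 0.336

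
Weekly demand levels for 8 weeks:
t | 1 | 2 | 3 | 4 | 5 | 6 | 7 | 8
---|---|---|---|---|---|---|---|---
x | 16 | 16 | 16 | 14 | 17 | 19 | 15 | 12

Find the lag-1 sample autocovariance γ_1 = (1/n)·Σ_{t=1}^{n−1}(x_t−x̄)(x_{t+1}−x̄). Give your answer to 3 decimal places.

Mean x̄ = (16 + 16 + 16 + 14 + 17 + 19 + 15 + 12)/8 = 15.6250
Deviations: 0.3750, 0.3750, 0.3750, -1.6250, 1.3750, 3.3750, -0.6250, -3.6250
Σ_{t=1}^{7}(x_t−x̄)(x_{t+1}−x̄) = 2.2344
γ_1 = 2.2344 / 8 = 0.279

0.279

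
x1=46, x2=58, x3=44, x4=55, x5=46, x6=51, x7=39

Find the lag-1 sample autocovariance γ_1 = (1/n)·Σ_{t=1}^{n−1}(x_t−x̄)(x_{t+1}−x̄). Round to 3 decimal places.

Mean x̄ = (46 + 58 + 44 + 55 + 46 + 51 + 39)/7 = 48.4286
Σ_{t=1}^{6}(x_t−x̄)(x_{t+1}−x̄) = -141.1837
γ_1 = -141.1837 / 7 = -20.169

-20.169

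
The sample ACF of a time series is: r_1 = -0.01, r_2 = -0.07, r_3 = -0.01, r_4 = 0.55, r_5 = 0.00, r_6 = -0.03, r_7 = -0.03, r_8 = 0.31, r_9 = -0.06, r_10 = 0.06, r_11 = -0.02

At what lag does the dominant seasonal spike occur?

The largest autocorrelation is r_4 = 0.55, with a weaker echo at lag 8 (0.31); the remaining lags stay at or below 0.06.
The dominant spike at lag 4 indicates a seasonal period of 4.

4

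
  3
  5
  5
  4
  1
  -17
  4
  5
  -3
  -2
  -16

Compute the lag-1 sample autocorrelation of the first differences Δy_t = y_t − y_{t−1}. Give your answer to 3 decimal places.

-0.345

First differences Δy: 2, 0, -1, -3, -18, 21, 1, -8, 1, -14
Mean of differences = -1.9000
Numerator Σ(Δy_t−Δȳ)(Δy_{t+1}−Δȳ) = -346.9100
Denominator Σ(Δy_t−Δȳ)² = 1004.9000
r_1(Δy) = -346.9100 / 1004.9000 = -0.345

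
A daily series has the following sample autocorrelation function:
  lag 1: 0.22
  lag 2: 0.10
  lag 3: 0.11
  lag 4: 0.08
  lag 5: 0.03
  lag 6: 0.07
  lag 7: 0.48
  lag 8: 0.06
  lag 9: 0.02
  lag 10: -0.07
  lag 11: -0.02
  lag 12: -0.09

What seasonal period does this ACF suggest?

The largest autocorrelation is r_7 = 0.48; the remaining lags stay at or below 0.22. The elevated value at lag 1 (0.22), dropping to 0.10 at lag 2, reflects decaying short-term dependence rather than seasonality.
The dominant spike at lag 7 indicates a seasonal period of 7.

7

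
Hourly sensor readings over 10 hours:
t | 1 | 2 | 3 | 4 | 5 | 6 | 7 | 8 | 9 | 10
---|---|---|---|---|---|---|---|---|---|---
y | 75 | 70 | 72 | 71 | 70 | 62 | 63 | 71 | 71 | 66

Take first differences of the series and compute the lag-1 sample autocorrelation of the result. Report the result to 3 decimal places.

First differences Δy: -5, 2, -1, -1, -8, 1, 8, 0, -5
Mean of differences = -1.0000
Numerator Σ(Δy_t−Δȳ)(Δy_{t+1}−Δȳ) = -3.0000
Denominator Σ(Δy_t−Δȳ)² = 176.0000
r_1(Δy) = -3.0000 / 176.0000 = -0.017

-0.017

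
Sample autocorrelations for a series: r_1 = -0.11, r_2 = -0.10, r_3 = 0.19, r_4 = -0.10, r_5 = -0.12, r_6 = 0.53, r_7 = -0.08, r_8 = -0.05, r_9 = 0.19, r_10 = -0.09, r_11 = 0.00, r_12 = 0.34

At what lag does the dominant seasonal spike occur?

The largest autocorrelation is r_6 = 0.53, with a weaker echo at lag 12 (0.34); the remaining lags stay at or below 0.19.
The dominant spike at lag 6 indicates a seasonal period of 6.

6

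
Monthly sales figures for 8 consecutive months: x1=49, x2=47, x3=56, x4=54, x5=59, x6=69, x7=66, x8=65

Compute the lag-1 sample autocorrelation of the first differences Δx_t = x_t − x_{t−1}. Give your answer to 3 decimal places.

-0.382

First differences Δx: -2, 9, -2, 5, 10, -3, -1
Mean of differences = 2.2857
Numerator Σ(Δx_t−Δx̄)(Δx_{t+1}−Δx̄) = -71.6531
Denominator Σ(Δx_t−Δx̄)² = 187.4286
r_1(Δx) = -71.6531 / 187.4286 = -0.382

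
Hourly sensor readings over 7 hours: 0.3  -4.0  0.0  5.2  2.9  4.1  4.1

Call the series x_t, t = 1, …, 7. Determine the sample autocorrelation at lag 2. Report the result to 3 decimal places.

-0.138

Mean x̄ = (0.3 − 4.0 + 0.0 + 5.2 + 2.9 + 4.1 + 4.1)/7 = 1.8000
Deviations from mean: -1.5000, -5.8000, -1.8000, 3.4000, 1.1000, 2.3000, 2.3000
Σ(x_t−x̄)(x_{t+2}−x̄) = (2.7000) + (-19.7200) + (-1.9800) + (7.8200) + (2.5300) = -8.6500
Denominator Σ(x_t−x̄)² = 62.4800
r_2 = -8.6500 / 62.4800 = -0.138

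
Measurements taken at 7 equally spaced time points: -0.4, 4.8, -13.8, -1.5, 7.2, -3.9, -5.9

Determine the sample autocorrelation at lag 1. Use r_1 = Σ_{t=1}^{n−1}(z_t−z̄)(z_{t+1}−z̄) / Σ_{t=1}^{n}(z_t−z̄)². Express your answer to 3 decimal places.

-0.277

Mean z̄ = (-0.4 + 4.8 − 13.8 − 1.5 + 7.2 − 3.9 − 5.9)/7 = -1.9286
Deviations from mean: 1.5286, 6.7286, -11.8714, 0.4286, 9.1286, -1.9714, -3.9714
Numerator Σ_{t=1}^{6}(z_t−z̄)(z_{t+1}−z̄) = -80.9351
Denominator Σ(z_t−z̄)² = 291.7143
r_1 = -80.9351 / 291.7143 = -0.277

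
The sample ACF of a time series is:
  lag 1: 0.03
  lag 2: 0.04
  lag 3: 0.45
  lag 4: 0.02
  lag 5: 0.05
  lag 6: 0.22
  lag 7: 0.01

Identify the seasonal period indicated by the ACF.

3

The largest autocorrelation is r_3 = 0.45, with a weaker echo at lag 6 (0.22); the remaining lags stay at or below 0.05.
The dominant spike at lag 3 indicates a seasonal period of 3.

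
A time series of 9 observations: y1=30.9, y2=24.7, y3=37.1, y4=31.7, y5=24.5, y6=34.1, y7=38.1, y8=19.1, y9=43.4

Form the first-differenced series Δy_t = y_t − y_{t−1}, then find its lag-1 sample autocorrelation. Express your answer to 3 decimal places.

-0.508

First differences Δy: -6.2, 12.4, -5.4, -7.2, 9.6, 4.0, -19.0, 24.3
Mean of differences = 1.5625
Numerator Σ(Δy_t−Δȳ)(Δy_{t+1}−Δȳ) = -667.0714
Denominator Σ(Δy_t−Δȳ)² = 1313.3188
r_1(Δy) = -667.0714 / 1313.3188 = -0.508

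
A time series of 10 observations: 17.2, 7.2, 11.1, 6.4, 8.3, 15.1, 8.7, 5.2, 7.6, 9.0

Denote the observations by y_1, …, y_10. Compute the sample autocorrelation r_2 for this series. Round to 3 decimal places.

Mean ȳ = (17.2 + 7.2 + 11.1 + 6.4 + 8.3 + 15.1 + 8.7 + 5.2 + 7.6 + 9.0)/10 = 9.5800
Numerator Σ_{t=1}^{8}(y_t−ȳ)(y_{t+2}−ȳ) = -19.1168
Denominator Σ(y_t−ȳ)² = 132.4760
r_2 = -19.1168 / 132.4760 = -0.144

-0.144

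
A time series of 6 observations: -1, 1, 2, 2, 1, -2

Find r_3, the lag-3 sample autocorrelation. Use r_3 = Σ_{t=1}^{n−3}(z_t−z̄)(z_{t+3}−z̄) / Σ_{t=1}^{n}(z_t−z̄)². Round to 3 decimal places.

-0.426

Mean z̄ = (-1 + 1 + 2 + 2 + 1 − 2)/6 = 0.5000
Numerator Σ_{t=1}^{3}(z_t−z̄)(z_{t+3}−z̄) = -5.7500
Denominator Σ(z_t−z̄)² = 13.5000
r_3 = -5.7500 / 13.5000 = -0.426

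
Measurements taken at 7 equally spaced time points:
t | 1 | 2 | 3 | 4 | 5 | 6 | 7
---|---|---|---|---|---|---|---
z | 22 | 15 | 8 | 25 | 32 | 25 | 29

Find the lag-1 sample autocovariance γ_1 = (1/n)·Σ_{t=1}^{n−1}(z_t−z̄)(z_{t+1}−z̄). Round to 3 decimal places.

19.764

Mean z̄ = (22 + 15 + 8 + 25 + 32 + 25 + 29)/7 = 22.2857
Deviations: -0.2857, -7.2857, -14.2857, 2.7143, 9.7143, 2.7143, 6.7143
Σ_{t=1}^{6}(z_t−z̄)(z_{t+1}−z̄) = 138.3469
γ_1 = 138.3469 / 7 = 19.764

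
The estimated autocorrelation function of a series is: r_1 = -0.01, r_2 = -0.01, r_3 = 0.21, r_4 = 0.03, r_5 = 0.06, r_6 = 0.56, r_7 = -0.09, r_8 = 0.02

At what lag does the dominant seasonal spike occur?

The largest autocorrelation is r_6 = 0.56; the remaining lags stay at or below 0.21.
The dominant spike at lag 6 indicates a seasonal period of 6.

6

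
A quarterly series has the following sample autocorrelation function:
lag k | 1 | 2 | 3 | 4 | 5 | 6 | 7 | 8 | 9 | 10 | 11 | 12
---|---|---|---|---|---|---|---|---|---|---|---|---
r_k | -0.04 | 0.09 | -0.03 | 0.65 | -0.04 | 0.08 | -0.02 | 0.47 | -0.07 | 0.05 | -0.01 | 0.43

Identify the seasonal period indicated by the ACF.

The largest autocorrelation is r_4 = 0.65, with weaker echoes at lags 8 (0.47) and 12 (0.43); the remaining lags stay at or below 0.09.
The dominant spike at lag 4 indicates a seasonal period of 4.

4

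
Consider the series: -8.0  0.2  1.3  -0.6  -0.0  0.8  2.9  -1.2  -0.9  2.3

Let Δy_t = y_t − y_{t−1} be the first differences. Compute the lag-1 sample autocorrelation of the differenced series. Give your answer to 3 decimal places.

-0.011

First differences Δy: 8.2, 1.1, -1.9, 0.6, 0.8, 2.1, -4.1, 0.3, 3.2
Mean of differences = 1.1444
Numerator Σ(Δy_t−Δȳ)(Δy_{t+1}−Δȳ) = -0.9809
Denominator Σ(Δy_t−Δȳ)² = 92.8222
r_1(Δy) = -0.9809 / 92.8222 = -0.011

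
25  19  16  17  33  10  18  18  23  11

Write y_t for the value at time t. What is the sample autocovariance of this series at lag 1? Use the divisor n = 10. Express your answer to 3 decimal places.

Mean ȳ = (25 + 19 + 16 + 17 + 33 + 10 + 18 + 18 + 23 + 11)/10 = 19.0000
Σ_{t=1}^{9}(y_t−ȳ)(y_{t+1}−ȳ) = -174.0000
γ_1 = -174.0000 / 10 = -17.400

-17.400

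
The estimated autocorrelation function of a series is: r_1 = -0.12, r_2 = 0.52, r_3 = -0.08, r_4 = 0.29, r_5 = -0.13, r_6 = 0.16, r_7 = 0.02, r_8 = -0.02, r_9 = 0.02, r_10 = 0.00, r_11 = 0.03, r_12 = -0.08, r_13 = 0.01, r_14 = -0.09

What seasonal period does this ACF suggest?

2

The largest autocorrelation is r_2 = 0.52, with weaker echoes at lags 4 (0.29) and 6 (0.16); the remaining lags stay at or below 0.03.
The dominant spike at lag 2 indicates a seasonal period of 2.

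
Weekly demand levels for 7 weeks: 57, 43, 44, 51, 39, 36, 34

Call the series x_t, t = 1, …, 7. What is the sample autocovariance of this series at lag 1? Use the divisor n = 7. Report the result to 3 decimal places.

Mean x̄ = (57 + 43 + 44 + 51 + 39 + 36 + 34)/7 = 43.4286
Deviations: 13.5714, -0.4286, 0.5714, 7.5714, -4.4286, -7.4286, -9.4286
Σ_{t=1}^{6}(x_t−x̄)(x_{t+1}−x̄) = 67.6735
γ_1 = 67.6735 / 7 = 9.668

9.668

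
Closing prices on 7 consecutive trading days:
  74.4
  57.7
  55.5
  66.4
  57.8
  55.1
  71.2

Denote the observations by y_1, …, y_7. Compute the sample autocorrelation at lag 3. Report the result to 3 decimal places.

0.405

Mean ȳ = (74.4 + 57.7 + 55.5 + 66.4 + 57.8 + 55.1 + 71.2)/7 = 62.5857
Deviations from mean: 11.8143, -4.8857, -7.0857, 3.8143, -4.7857, -7.4857, 8.6143
Σ(y_t−ȳ)(y_{t+3}−ȳ) = (45.0631) + (23.3816) + (53.0416) + (32.8573) = 154.3437
Denominator Σ(y_t−ȳ)² = 381.3486
r_3 = 154.3437 / 381.3486 = 0.405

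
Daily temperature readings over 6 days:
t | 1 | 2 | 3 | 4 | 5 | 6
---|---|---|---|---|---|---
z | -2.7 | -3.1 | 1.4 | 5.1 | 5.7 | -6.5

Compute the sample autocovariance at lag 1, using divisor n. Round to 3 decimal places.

Mean z̄ = (-2.7 − 3.1 + 1.4 + 5.1 + 5.7 − 6.5)/6 = -0.0167
Deviations: -2.6833, -3.0833, 1.4167, 5.1167, 5.7167, -6.4833
Σ_{t=1}^{5}(z_t−z̄)(z_{t+1}−z̄) = 3.3414
γ_1 = 3.3414 / 6 = 0.557

0.557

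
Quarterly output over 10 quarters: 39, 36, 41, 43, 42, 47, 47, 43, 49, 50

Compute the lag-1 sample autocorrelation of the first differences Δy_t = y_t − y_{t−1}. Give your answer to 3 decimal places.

First differences Δy: -3, 5, 2, -1, 5, 0, -4, 6, 1
Mean of differences = 1.2222
Numerator Σ(Δy_t−Δȳ)(Δy_{t+1}−Δȳ) = -47.3827
Denominator Σ(Δy_t−Δȳ)² = 103.5556
r_1(Δy) = -47.3827 / 103.5556 = -0.458

-0.458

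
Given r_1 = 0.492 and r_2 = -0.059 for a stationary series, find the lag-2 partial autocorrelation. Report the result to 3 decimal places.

-0.397

φ_{22} = (r_2 − r_1²) / (1 − r_1²)
r_1² = (0.492)² = 0.242064
Numerator = -0.059 − 0.2421 = -0.3011; denominator = 1 − 0.2421 = 0.7579
φ_{22} = -0.3011 / 0.7579 = -0.397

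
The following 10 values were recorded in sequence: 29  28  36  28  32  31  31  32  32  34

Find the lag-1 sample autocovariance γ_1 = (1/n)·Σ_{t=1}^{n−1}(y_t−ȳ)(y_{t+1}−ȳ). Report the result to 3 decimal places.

-2.369

Mean ȳ = (29 + 28 + 36 + 28 + 32 + 31 + 31 + 32 + 32 + 34)/10 = 31.3000
Σ_{t=1}^{9}(y_t−ȳ)(y_{t+1}−ȳ) = -23.6900
γ_1 = -23.6900 / 10 = -2.369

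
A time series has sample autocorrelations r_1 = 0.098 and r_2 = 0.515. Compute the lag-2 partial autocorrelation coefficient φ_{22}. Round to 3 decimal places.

φ_{22} = (r_2 − r_1²) / (1 − r_1²)
r_1² = (0.098)² = 0.009604
Numerator = 0.515 − 0.0096 = 0.5054; denominator = 1 − 0.0096 = 0.9904
φ_{22} = 0.5054 / 0.9904 = 0.510

0.510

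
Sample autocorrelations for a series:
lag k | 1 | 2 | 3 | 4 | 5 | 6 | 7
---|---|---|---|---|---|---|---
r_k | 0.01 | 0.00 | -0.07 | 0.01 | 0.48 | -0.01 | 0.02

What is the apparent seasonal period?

The largest autocorrelation is r_5 = 0.48; the remaining lags stay at or below 0.02.
The dominant spike at lag 5 indicates a seasonal period of 5.

5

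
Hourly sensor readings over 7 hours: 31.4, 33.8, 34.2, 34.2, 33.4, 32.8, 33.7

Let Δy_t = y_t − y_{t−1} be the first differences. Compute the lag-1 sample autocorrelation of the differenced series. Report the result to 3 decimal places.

0.166

First differences Δy: 2.4, 0.4, 0.0, -0.8, -0.6, 0.9
Mean of differences = 0.3833
Numerator Σ(Δy_t−Δȳ)(Δy_{t+1}−Δȳ) = 1.1364
Denominator Σ(Δy_t−Δȳ)² = 6.8483
r_1(Δy) = 1.1364 / 6.8483 = 0.166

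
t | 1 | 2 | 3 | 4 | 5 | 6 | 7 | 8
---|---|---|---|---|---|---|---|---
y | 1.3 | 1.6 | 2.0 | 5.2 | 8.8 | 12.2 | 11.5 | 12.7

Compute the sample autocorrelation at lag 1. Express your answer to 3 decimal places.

Mean ȳ = (1.3 + 1.6 + 2.0 + 5.2 + 8.8 + 12.2 + 11.5 + 12.7)/8 = 6.9125
Deviations from mean: -5.6125, -5.3125, -4.9125, -1.7125, 1.8875, 5.2875, 4.5875, 5.7875
Σ(y_t−ȳ)(y_{t+1}−ȳ) = (29.8164) + (26.0977) + (8.4127) + (-3.2323) + (9.9802) + (24.2564) + (26.5502) = 121.8811
Denominator Σ(y_t−ȳ)² = 172.8488
r_1 = 121.8811 / 172.8488 = 0.705

0.705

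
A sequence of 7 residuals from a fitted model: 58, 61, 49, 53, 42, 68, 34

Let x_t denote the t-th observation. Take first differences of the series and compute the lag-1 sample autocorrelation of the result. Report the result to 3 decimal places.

First differences Δx: 3, -12, 4, -11, 26, -34
Mean of differences = -4.0000
Numerator Σ(Δx_t−Δx̄)(Δx_{t+1}−Δx̄) = -1286.0000
Denominator Σ(Δx_t−Δx̄)² = 2026.0000
r_1(Δx) = -1286.0000 / 2026.0000 = -0.635

-0.635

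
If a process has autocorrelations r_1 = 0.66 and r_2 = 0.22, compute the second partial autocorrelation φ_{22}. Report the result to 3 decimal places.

φ_{22} = (r_2 − r_1²) / (1 − r_1²)
r_1² = (0.66)² = 0.4356
Numerator = 0.22 − 0.4356 = -0.2156; denominator = 1 − 0.4356 = 0.5644
φ_{22} = -0.2156 / 0.5644 = -0.382

-0.382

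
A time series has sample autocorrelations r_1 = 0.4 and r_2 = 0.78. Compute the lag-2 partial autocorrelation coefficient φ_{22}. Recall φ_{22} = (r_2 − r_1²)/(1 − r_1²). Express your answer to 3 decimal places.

φ_{22} = (r_2 − r_1²) / (1 − r_1²)
r_1² = (0.4)² = 0.16
Numerator = 0.78 − 0.1600 = 0.6200; denominator = 1 − 0.1600 = 0.8400
φ_{22} = 0.6200 / 0.8400 = 0.738

0.738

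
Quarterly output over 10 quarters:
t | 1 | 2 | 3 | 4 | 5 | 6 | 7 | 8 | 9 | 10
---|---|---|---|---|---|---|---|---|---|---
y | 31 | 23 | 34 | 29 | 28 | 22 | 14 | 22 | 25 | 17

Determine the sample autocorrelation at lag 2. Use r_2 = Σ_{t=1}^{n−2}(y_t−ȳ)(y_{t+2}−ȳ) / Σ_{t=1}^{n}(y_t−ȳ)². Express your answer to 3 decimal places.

Mean ȳ = (31 + 23 + 34 + 29 + 28 + 22 + 14 + 22 + 25 + 17)/10 = 24.5000
Numerator Σ_{t=1}^{8}(y_t−ȳ)(y_{t+2}−ȳ) = 60.0000
Denominator Σ(y_t−ȳ)² = 346.5000
r_2 = 60.0000 / 346.5000 = 0.173

0.173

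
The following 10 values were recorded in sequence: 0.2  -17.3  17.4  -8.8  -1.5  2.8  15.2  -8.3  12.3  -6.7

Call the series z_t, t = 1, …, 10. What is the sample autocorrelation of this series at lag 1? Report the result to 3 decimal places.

-0.611

Mean z̄ = (0.2 − 17.3 + 17.4 − 8.8 − 1.5 + 2.8 + 15.2 − 8.3 + 12.3 − 6.7)/10 = 0.5300
Numerator Σ_{t=1}^{9}(z_t−z̄)(z_{t+1}−z̄) = -723.2349
Denominator Σ(z_t−z̄)² = 1182.9210
r_1 = -723.2349 / 1182.9210 = -0.611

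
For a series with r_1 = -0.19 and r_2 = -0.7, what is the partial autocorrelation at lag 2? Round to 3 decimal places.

φ_{22} = (r_2 − r_1²) / (1 − r_1²)
r_1² = (-0.19)² = 0.0361
Numerator = -0.7 − 0.0361 = -0.7361; denominator = 1 − 0.0361 = 0.9639
φ_{22} = -0.7361 / 0.9639 = -0.764

-0.764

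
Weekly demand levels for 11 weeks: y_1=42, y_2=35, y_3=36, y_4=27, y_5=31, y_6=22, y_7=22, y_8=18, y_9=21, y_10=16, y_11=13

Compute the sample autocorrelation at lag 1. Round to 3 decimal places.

Mean ȳ = (42 + 35 + 36 + 27 + 31 + 22 + 22 + 18 + 21 + 16 + 13)/11 = 25.7273
Numerator Σ_{t=1}^{10}(y_t−ȳ)(y_{t+1}−ȳ) = 495.2893
Denominator Σ(y_t−ȳ)² = 852.1818
r_1 = 495.2893 / 852.1818 = 0.581

0.581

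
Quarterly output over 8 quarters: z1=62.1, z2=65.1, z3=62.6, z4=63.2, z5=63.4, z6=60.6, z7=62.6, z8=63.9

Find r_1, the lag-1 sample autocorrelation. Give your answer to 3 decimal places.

-0.255

Mean z̄ = (62.1 + 65.1 + 62.6 + 63.2 + 63.4 + 60.6 + 62.6 + 63.9)/8 = 62.9375
Deviations from mean: -0.8375, 2.1625, -0.3375, 0.2625, 0.4625, -2.3375, -0.3375, 0.9625
Σ(z_t−z̄)(z_{t+1}−z̄) = (-1.8111) + (-0.7298) + (-0.0886) + (0.1214) + (-1.0811) + (0.7889) + (-0.3248) = -3.1252
Denominator Σ(z_t−z̄)² = 12.2788
r_1 = -3.1252 / 12.2788 = -0.255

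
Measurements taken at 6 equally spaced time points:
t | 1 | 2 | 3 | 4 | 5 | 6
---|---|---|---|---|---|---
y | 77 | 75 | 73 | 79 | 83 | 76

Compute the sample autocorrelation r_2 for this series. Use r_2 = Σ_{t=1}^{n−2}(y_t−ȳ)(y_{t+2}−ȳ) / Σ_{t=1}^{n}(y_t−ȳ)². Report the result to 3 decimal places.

-0.489

Mean ȳ = (77 + 75 + 73 + 79 + 83 + 76)/6 = 77.1667
Deviations from mean: -0.1667, -2.1667, -4.1667, 1.8333, 5.8333, -1.1667
Numerator Σ_{t=1}^{4}(y_t−ȳ)(y_{t+2}−ȳ) = -29.7222
Denominator Σ(y_t−ȳ)² = 60.8333
r_2 = -29.7222 / 60.8333 = -0.489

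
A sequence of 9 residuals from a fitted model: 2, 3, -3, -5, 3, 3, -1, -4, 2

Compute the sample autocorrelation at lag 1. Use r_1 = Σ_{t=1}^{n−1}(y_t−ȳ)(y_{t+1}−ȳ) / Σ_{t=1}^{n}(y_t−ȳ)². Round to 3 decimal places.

Mean ȳ = (2 + 3 − 3 − 5 + 3 + 3 − 1 − 4 + 2)/9 = 0.0000
Numerator Σ_{t=1}^{8}(y_t−ȳ)(y_{t+1}−ȳ) = -1.0000
Denominator Σ(y_t−ȳ)² = 86.0000
r_1 = -1.0000 / 86.0000 = -0.012

-0.012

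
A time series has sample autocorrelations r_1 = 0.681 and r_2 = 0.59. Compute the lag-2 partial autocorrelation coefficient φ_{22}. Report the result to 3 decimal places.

φ_{22} = (r_2 − r_1²) / (1 − r_1²)
r_1² = (0.681)² = 0.463761
Numerator = 0.59 − 0.4638 = 0.1262; denominator = 1 − 0.4638 = 0.5362
φ_{22} = 0.1262 / 0.5362 = 0.235

0.235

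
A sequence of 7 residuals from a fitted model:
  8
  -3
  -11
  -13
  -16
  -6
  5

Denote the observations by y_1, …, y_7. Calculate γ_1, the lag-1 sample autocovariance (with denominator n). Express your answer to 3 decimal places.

21.079

Mean ȳ = (8 − 3 − 11 − 13 − 16 − 6 + 5)/7 = -5.1429
Deviations: 13.1429, 2.1429, -5.8571, -7.8571, -10.8571, -0.8571, 10.1429
Σ_{t=1}^{6}(y_t−ȳ)(y_{t+1}−ȳ) = 147.5510
γ_1 = 147.5510 / 7 = 21.079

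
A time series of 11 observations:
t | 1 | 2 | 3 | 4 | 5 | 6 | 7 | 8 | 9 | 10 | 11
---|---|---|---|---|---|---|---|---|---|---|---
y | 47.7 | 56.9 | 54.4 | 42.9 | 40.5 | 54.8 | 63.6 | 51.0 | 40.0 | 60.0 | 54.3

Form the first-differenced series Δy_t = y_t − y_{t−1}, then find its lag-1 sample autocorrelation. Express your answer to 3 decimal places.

First differences Δy: 9.2, -2.5, -11.5, -2.4, 14.3, 8.8, -12.6, -11.0, 20.0, -5.7
Mean of differences = 0.6600
Numerator Σ(Δy_t−Δȳ)(Δy_{t+1}−Δȳ) = -183.8916
Denominator Σ(Δy_t−Δȳ)² = 1218.7240
r_1(Δy) = -183.8916 / 1218.7240 = -0.151

-0.151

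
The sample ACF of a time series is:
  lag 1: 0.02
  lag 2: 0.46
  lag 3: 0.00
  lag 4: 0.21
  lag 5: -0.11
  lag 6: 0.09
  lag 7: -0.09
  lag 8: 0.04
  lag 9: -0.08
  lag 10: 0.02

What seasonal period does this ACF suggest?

The largest autocorrelation is r_2 = 0.46, with a weaker echo at lag 4 (0.21); the remaining lags stay at or below 0.09.
The dominant spike at lag 2 indicates a seasonal period of 2.

2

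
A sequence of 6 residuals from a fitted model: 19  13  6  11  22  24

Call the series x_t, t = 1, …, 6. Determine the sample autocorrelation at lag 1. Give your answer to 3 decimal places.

0.358

Mean x̄ = (19 + 13 + 6 + 11 + 22 + 24)/6 = 15.8333
Deviations from mean: 3.1667, -2.8333, -9.8333, -4.8333, 6.1667, 8.1667
Numerator Σ_{t=1}^{5}(x_t−x̄)(x_{t+1}−x̄) = 86.9722
Denominator Σ(x_t−x̄)² = 242.8333
r_1 = 86.9722 / 242.8333 = 0.358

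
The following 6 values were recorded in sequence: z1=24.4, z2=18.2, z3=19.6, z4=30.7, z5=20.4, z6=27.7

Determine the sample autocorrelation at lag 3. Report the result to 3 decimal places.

Mean z̄ = (24.4 + 18.2 + 19.6 + 30.7 + 20.4 + 27.7)/6 = 23.5000
Numerator Σ_{t=1}^{3}(z_t−z̄)(z_{t+3}−z̄) = 6.5300
Denominator Σ(z_t−z̄)² = 123.2000
r_3 = 6.5300 / 123.2000 = 0.053

0.053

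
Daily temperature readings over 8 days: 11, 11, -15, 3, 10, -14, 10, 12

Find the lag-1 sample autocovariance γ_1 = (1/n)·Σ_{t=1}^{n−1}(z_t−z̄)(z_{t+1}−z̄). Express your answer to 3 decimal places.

Mean z̄ = (11 + 11 − 15 + 3 + 10 − 14 + 10 + 12)/8 = 3.5000
Deviations: 7.5000, 7.5000, -18.5000, -0.5000, 6.5000, -17.5000, 6.5000, 8.5000
Σ_{t=1}^{7}(z_t−z̄)(z_{t+1}−z̄) = -248.7500
γ_1 = -248.7500 / 8 = -31.094

-31.094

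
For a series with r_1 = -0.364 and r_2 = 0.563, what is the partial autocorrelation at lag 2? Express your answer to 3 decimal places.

0.496

φ_{22} = (r_2 − r_1²) / (1 − r_1²)
r_1² = (-0.364)² = 0.132496
Numerator = 0.563 − 0.1325 = 0.4305; denominator = 1 − 0.1325 = 0.8675
φ_{22} = 0.4305 / 0.8675 = 0.496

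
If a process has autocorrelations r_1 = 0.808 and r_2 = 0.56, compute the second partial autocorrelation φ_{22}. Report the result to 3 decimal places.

-0.268

φ_{22} = (r_2 − r_1²) / (1 − r_1²)
r_1² = (0.808)² = 0.652864
Numerator = 0.56 − 0.6529 = -0.0929; denominator = 1 − 0.6529 = 0.3471
φ_{22} = -0.0929 / 0.3471 = -0.268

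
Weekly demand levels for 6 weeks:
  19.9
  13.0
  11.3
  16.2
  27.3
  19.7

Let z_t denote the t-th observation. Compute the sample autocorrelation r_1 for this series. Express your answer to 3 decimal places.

0.209

Mean z̄ = (19.9 + 13.0 + 11.3 + 16.2 + 27.3 + 19.7)/6 = 17.9000
Deviations from mean: 2.0000, -4.9000, -6.6000, -1.7000, 9.4000, 1.8000
Numerator Σ_{t=1}^{5}(z_t−z̄)(z_{t+1}−z̄) = 34.7000
Denominator Σ(z_t−z̄)² = 166.0600
r_1 = 34.7000 / 166.0600 = 0.209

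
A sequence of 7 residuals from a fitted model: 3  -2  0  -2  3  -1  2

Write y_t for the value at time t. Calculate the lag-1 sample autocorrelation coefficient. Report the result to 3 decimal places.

Mean ȳ = (3 − 2 + 0 − 2 + 3 − 1 + 2)/7 = 0.4286
Numerator Σ_{t=1}^{6}(y_t−ȳ)(y_{t+1}−ȳ) = -16.3265
Denominator Σ(y_t−ȳ)² = 29.7143
r_1 = -16.3265 / 29.7143 = -0.549

-0.549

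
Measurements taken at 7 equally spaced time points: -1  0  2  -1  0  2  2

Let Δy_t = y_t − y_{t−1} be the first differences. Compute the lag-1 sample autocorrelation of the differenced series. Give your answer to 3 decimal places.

First differences Δy: 1, 2, -3, 1, 2, 0
Mean of differences = 0.5000
Numerator Σ(Δy_t−Δȳ)(Δy_{t+1}−Δȳ) = -6.2500
Denominator Σ(Δy_t−Δȳ)² = 17.5000
r_1(Δy) = -6.2500 / 17.5000 = -0.357

-0.357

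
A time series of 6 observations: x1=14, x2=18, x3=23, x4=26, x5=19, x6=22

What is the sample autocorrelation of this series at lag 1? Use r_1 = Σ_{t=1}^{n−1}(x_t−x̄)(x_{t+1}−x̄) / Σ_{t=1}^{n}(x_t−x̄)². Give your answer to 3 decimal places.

0.155

Mean x̄ = (14 + 18 + 23 + 26 + 19 + 22)/6 = 20.3333
Deviations from mean: -6.3333, -2.3333, 2.6667, 5.6667, -1.3333, 1.6667
Σ(x_t−x̄)(x_{t+1}−x̄) = (14.7778) + (-6.2222) + (15.1111) + (-7.5556) + (-2.2222) = 13.8889
Denominator Σ(x_t−x̄)² = 89.3333
r_1 = 13.8889 / 89.3333 = 0.155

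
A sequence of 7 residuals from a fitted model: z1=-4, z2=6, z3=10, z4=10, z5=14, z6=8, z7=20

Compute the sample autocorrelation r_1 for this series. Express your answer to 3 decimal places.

Mean z̄ = (-4 + 6 + 10 + 10 + 14 + 8 + 20)/7 = 9.1429
Deviations from mean: -13.1429, -3.1429, 0.8571, 0.8571, 4.8571, -1.1429, 10.8571
Σ(z_t−z̄)(z_{t+1}−z̄) = (41.3061) + (-2.6939) + (0.7347) + (4.1633) + (-5.5510) + (-12.4082) = 25.5510
Denominator Σ(z_t−z̄)² = 326.8571
r_1 = 25.5510 / 326.8571 = 0.078

0.078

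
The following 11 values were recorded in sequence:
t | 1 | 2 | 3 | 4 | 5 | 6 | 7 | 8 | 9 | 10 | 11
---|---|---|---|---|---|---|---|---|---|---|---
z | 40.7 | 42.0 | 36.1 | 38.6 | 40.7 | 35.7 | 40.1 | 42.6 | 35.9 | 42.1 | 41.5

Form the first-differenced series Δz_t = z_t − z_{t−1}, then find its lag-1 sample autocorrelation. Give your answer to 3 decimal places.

-0.555

First differences Δz: 1.3, -5.9, 2.5, 2.1, -5.0, 4.4, 2.5, -6.7, 6.2, -0.6
Mean of differences = 0.0800
Numerator Σ(Δz_t−Δz̄)(Δz_{t+1}−Δz̄) = -100.6944
Denominator Σ(Δz_t−Δz̄)² = 181.3960
r_1(Δz) = -100.6944 / 181.3960 = -0.555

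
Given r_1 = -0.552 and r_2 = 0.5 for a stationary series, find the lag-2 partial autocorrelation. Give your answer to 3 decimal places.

0.281

φ_{22} = (r_2 − r_1²) / (1 − r_1²)
r_1² = (-0.552)² = 0.304704
Numerator = 0.5 − 0.3047 = 0.1953; denominator = 1 − 0.3047 = 0.6953
φ_{22} = 0.1953 / 0.6953 = 0.281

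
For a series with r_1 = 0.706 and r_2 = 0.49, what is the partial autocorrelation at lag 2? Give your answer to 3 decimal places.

-0.017

φ_{22} = (r_2 − r_1²) / (1 − r_1²)
r_1² = (0.706)² = 0.498436
Numerator = 0.49 − 0.4984 = -0.0084; denominator = 1 − 0.4984 = 0.5016
φ_{22} = -0.0084 / 0.5016 = -0.017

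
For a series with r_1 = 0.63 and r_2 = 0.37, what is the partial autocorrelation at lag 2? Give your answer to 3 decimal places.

φ_{22} = (r_2 − r_1²) / (1 − r_1²)
r_1² = (0.63)² = 0.3969
Numerator = 0.37 − 0.3969 = -0.0269; denominator = 1 − 0.3969 = 0.6031
φ_{22} = -0.0269 / 0.6031 = -0.045

-0.045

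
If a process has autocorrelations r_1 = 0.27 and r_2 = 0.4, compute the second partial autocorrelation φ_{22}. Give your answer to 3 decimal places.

φ_{22} = (r_2 − r_1²) / (1 − r_1²)
r_1² = (0.27)² = 0.0729
Numerator = 0.4 − 0.0729 = 0.3271; denominator = 1 − 0.0729 = 0.9271
φ_{22} = 0.3271 / 0.9271 = 0.353

0.353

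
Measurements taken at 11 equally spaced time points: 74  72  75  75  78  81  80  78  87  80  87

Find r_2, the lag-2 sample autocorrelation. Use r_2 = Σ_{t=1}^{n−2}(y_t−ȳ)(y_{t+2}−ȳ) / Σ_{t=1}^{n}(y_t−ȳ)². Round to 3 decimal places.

Mean ȳ = (74 + 72 + 75 + 75 + 78 + 81 + 80 + 78 + 87 + 80 + 87)/11 = 78.8182
Numerator Σ_{t=1}^{9}(y_t−ȳ)(y_{t+2}−ȳ) = 112.1157
Denominator Σ(y_t−ȳ)² = 241.6364
r_2 = 112.1157 / 241.6364 = 0.464

0.464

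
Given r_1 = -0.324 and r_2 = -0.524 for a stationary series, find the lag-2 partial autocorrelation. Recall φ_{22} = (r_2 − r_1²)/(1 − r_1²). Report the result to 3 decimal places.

φ_{22} = (r_2 − r_1²) / (1 − r_1²)
r_1² = (-0.324)² = 0.104976
Numerator = -0.524 − 0.1050 = -0.6290; denominator = 1 − 0.1050 = 0.8950
φ_{22} = -0.6290 / 0.8950 = -0.703

-0.703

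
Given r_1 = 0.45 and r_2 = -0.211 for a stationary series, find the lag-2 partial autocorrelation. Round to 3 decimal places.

-0.518

φ_{22} = (r_2 − r_1²) / (1 − r_1²)
r_1² = (0.45)² = 0.2025
Numerator = -0.211 − 0.2025 = -0.4135; denominator = 1 − 0.2025 = 0.7975
φ_{22} = -0.4135 / 0.7975 = -0.518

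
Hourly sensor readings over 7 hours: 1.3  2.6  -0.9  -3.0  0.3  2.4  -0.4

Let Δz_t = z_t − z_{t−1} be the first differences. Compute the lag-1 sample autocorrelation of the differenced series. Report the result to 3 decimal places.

-0.078

First differences Δz: 1.3, -3.5, -2.1, 3.3, 2.1, -2.8
Mean of differences = -0.2833
Numerator Σ(Δz_t−Δz̄)(Δz_{t+1}−Δz̄) = -3.2169
Denominator Σ(Δz_t−Δz̄)² = 41.0083
r_1(Δz) = -3.2169 / 41.0083 = -0.078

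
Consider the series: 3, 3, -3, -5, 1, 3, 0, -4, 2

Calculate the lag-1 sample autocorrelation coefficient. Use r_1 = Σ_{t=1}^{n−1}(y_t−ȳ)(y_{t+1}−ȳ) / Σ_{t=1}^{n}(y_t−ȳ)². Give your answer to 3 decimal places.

0.061

Mean ȳ = (3 + 3 − 3 − 5 + 1 + 3 + 0 − 4 + 2)/9 = 0.0000
Numerator Σ_{t=1}^{8}(y_t−ȳ)(y_{t+1}−ȳ) = 5.0000
Denominator Σ(y_t−ȳ)² = 82.0000
r_1 = 5.0000 / 82.0000 = 0.061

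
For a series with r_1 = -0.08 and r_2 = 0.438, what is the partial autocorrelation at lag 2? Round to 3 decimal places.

0.434

φ_{22} = (r_2 − r_1²) / (1 − r_1²)
r_1² = (-0.08)² = 0.0064
Numerator = 0.438 − 0.0064 = 0.4316; denominator = 1 − 0.0064 = 0.9936
φ_{22} = 0.4316 / 0.9936 = 0.434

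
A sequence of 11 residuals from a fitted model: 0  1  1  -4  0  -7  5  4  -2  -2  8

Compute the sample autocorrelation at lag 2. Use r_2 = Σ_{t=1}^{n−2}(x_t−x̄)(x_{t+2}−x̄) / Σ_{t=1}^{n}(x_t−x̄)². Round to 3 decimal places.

Mean x̄ = (0 + 1 + 1 − 4 + 0 − 7 + 5 + 4 − 2 − 2 + 8)/11 = 0.3636
Numerator Σ_{t=1}^{9}(x_t−x̄)(x_{t+2}−x̄) = -37.1736
Denominator Σ(x_t−x̄)² = 178.5455
r_2 = -37.1736 / 178.5455 = -0.208

-0.208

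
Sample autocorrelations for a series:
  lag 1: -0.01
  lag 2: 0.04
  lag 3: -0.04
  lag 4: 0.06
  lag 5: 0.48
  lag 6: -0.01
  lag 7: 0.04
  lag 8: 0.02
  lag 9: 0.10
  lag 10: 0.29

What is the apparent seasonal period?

The largest autocorrelation is r_5 = 0.48, with a weaker echo at lag 10 (0.29); the remaining lags stay at or below 0.10.
The dominant spike at lag 5 indicates a seasonal period of 5.

5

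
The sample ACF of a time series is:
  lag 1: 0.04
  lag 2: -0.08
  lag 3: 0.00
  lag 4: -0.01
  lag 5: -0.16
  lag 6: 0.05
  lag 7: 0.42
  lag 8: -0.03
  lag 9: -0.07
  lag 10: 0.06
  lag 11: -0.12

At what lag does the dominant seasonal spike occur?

7

The largest autocorrelation is r_7 = 0.42; the remaining lags stay at or below 0.06.
The dominant spike at lag 7 indicates a seasonal period of 7.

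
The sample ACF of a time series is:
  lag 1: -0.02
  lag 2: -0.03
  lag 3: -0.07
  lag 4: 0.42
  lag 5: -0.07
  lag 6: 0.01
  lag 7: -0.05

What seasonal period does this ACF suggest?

4

The largest autocorrelation is r_4 = 0.42; the remaining lags stay at or below 0.01.
The dominant spike at lag 4 indicates a seasonal period of 4.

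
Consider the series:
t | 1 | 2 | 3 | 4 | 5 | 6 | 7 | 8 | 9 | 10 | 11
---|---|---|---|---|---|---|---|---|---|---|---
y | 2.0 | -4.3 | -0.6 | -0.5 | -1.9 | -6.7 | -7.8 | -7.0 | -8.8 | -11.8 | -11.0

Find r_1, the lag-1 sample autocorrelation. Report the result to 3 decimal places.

Mean ȳ = (2.0 − 4.3 − 0.6 − 0.5 − 1.9 − 6.7 − 7.8 − 7.0 − 8.8 − 11.8 − 11.0)/11 = -5.3091
Numerator Σ_{t=1}^{10}(y_t−ȳ)(y_{t+1}−ȳ) = 119.6045
Denominator Σ(y_t−ȳ)² = 209.0691
r_1 = 119.6045 / 209.0691 = 0.572

0.572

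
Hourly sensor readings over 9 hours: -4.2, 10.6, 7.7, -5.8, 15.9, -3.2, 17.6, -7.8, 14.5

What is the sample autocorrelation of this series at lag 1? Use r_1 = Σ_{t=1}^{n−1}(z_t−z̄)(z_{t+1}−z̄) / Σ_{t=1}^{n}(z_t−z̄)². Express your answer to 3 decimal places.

-0.785

Mean z̄ = (-4.2 + 10.6 + 7.7 − 5.8 + 15.9 − 3.2 + 17.6 − 7.8 + 14.5)/9 = 5.0333
Numerator Σ_{t=1}^{8}(z_t−z̄)(z_{t+1}−z̄) = -658.8611
Denominator Σ(z_t−z̄)² = 838.8200
r_1 = -658.8611 / 838.8200 = -0.785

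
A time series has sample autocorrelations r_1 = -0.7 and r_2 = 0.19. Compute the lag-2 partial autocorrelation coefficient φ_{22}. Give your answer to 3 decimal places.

φ_{22} = (r_2 − r_1²) / (1 − r_1²)
r_1² = (-0.7)² = 0.49
Numerator = 0.19 − 0.4900 = -0.3000; denominator = 1 − 0.4900 = 0.5100
φ_{22} = -0.3000 / 0.5100 = -0.588

-0.588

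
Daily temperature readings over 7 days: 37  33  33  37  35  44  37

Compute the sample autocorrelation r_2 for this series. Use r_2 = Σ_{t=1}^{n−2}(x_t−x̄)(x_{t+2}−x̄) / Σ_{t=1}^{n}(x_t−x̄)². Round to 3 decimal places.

Mean x̄ = (37 + 33 + 33 + 37 + 35 + 44 + 37)/7 = 36.5714
Deviations from mean: 0.4286, -3.5714, -3.5714, 0.4286, -1.5714, 7.4286, 0.4286
Σ(x_t−x̄)(x_{t+2}−x̄) = (-1.5306) + (-1.5306) + (5.6122) + (3.1837) + (-0.6735) = 5.0612
Denominator Σ(x_t−x̄)² = 83.7143
r_2 = 5.0612 / 83.7143 = 0.060

0.060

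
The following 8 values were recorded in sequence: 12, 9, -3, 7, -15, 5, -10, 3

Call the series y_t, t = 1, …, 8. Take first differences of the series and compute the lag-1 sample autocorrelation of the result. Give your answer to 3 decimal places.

-0.833

First differences Δy: -3, -12, 10, -22, 20, -15, 13
Mean of differences = -1.2857
Numerator Σ(Δy_t−Δȳ)(Δy_{t+1}−Δȳ) = -1265.0816
Denominator Σ(Δy_t−Δȳ)² = 1519.4286
r_1(Δy) = -1265.0816 / 1519.4286 = -0.833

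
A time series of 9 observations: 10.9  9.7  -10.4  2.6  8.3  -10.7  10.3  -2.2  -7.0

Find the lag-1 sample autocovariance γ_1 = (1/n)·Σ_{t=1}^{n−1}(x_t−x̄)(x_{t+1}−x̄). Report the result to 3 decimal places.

-24.248

Mean x̄ = (10.9 + 9.7 − 10.4 + 2.6 + 8.3 − 10.7 + 10.3 − 2.2 − 7.0)/9 = 1.2778
Σ_{t=1}^{8}(x_t−x̄)(x_{t+1}−x̄) = -218.2338
γ_1 = -218.2338 / 9 = -24.248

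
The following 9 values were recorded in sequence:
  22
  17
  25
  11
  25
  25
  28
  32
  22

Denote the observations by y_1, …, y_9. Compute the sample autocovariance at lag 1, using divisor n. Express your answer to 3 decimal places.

Mean ȳ = (22 + 17 + 25 + 11 + 25 + 25 + 28 + 32 + 22)/9 = 23.0000
Σ_{t=1}^{8}(y_t−ȳ)(y_{t+1}−ȳ) = -4.0000
γ_1 = -4.0000 / 9 = -0.444

-0.444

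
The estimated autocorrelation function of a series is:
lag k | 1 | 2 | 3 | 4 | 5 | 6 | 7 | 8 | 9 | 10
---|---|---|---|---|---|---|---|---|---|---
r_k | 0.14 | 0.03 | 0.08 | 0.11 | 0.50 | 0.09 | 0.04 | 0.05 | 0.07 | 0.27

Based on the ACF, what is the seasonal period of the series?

5

The largest autocorrelation is r_5 = 0.50, with a weaker echo at lag 10 (0.27); the remaining lags stay at or below 0.14.
The dominant spike at lag 5 indicates a seasonal period of 5.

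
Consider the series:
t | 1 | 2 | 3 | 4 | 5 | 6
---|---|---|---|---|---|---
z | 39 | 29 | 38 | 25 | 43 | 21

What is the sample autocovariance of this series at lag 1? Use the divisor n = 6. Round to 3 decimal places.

Mean z̄ = (39 + 29 + 38 + 25 + 43 + 21)/6 = 32.5000
Deviations: 6.5000, -3.5000, 5.5000, -7.5000, 10.5000, -11.5000
Σ_{t=1}^{5}(z_t−z̄)(z_{t+1}−z̄) = -282.7500
γ_1 = -282.7500 / 6 = -47.125

-47.125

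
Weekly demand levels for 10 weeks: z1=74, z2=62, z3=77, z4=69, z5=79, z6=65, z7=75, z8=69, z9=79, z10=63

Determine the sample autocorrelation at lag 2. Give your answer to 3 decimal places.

0.493

Mean z̄ = (74 + 62 + 77 + 69 + 79 + 65 + 75 + 69 + 79 + 63)/10 = 71.2000
Numerator Σ_{t=1}^{8}(z_t−z̄)(z_{t+2}−z̄) = 186.3200
Denominator Σ(z_t−z̄)² = 377.6000
r_2 = 186.3200 / 377.6000 = 0.493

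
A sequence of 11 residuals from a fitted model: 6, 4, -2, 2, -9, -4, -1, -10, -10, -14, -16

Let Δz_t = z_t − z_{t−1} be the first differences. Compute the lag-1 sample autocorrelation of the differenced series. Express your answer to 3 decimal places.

First differences Δz: -2, -6, 4, -11, 5, 3, -9, 0, -4, -2
Mean of differences = -2.2000
Numerator Σ(Δz_t−Δz̄)(Δz_{t+1}−Δz̄) = -159.4400
Denominator Σ(Δz_t−Δz̄)² = 263.6000
r_1(Δz) = -159.4400 / 263.6000 = -0.605

-0.605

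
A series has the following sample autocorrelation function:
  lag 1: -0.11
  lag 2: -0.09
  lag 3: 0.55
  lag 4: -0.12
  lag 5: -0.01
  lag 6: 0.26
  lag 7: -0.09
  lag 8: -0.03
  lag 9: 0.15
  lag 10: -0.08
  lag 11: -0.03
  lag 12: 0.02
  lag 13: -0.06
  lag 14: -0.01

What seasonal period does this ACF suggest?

3

The largest autocorrelation is r_3 = 0.55, with weaker echoes at lags 6 (0.26) and 9 (0.15); the remaining lags stay at or below 0.02.
The dominant spike at lag 3 indicates a seasonal period of 3.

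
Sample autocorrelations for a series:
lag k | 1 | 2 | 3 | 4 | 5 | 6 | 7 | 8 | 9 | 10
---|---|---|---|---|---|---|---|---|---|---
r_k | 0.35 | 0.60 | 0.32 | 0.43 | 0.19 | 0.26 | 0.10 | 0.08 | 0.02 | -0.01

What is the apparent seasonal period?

The largest autocorrelation is r_2 = 0.60, with a weaker echo at lag 4 (0.43); the remaining lags stay at or below 0.35.
The dominant spike at lag 2 indicates a seasonal period of 2.

2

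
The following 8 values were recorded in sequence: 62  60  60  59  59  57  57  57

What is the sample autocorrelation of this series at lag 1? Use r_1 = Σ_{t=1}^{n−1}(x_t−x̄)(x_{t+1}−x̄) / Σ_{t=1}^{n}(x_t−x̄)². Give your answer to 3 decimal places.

Mean x̄ = (62 + 60 + 60 + 59 + 59 + 57 + 57 + 57)/8 = 58.8750
Deviations from mean: 3.1250, 1.1250, 1.1250, 0.1250, 0.1250, -1.8750, -1.8750, -1.8750
Numerator Σ_{t=1}^{7}(x_t−x̄)(x_{t+1}−x̄) = 11.7344
Denominator Σ(x_t−x̄)² = 22.8750
r_1 = 11.7344 / 22.8750 = 0.513

0.513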